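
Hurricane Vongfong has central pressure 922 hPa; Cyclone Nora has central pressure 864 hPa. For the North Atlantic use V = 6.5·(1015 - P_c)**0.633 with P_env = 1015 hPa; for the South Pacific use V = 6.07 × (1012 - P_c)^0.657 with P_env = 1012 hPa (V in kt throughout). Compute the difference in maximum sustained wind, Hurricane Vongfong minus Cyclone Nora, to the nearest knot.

Hurricane Vongfong: ΔP = 93; V ≈ 6.5 × 93^0.633 ≈ 114.54 kt.
Cyclone Nora: ΔP = 148; V ≈ 6.07 × 148^0.657 ≈ 161.83 kt.
Difference ≈ 114.54 − 161.83 = -47.29 → -47 kt.

-47 kt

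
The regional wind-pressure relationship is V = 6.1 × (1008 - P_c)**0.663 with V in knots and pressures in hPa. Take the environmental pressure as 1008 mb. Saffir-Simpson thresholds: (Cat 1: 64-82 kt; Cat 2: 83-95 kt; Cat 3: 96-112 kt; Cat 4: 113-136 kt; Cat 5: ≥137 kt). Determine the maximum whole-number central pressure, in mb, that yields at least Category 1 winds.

973 mb

Category 1 begins at V = 64 kt.
Required ΔP = (64/6.1)^(1/0.663) = 10.492^1.508 ≈ 34.65 mb.
P_c ≤ 1008 − 34.65 = 973.35, so the highest integer P_c is 973 mb.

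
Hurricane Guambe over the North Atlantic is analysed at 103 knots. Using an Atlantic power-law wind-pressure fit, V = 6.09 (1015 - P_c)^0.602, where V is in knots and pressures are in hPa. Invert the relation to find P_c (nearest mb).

905 mb

ΔP = (V / 6.09)^(1/0.602) = (103/6.09)^1.661.
103/6.09 = 16.913; 16.913^1.661 ≈ 109.71 mb.
P_c = 1015 − 109.71 = 905.29 ≈ 905 mb.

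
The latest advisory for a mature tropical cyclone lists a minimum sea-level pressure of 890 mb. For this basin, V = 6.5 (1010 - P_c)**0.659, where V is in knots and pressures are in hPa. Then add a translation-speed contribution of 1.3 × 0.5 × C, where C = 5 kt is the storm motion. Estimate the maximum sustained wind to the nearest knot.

156 kt

ΔP = 1010 − 890 = 120 mb.
120^0.659 ≈ 23.452.
V ≈ 6.5 × 23.452 ≈ 152.4 kt.
Translation term: 1.3 × 0.5 × 5 = 3.25 kt.
Corrected V ≈ 155.65 kt → 156 kt.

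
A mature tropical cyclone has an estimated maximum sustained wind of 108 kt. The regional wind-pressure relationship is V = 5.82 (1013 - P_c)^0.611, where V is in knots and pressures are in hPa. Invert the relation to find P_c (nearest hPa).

ΔP = (V / 5.82)^(1/0.611) = (108/5.82)^1.637.
108/5.82 = 18.557; 18.557^1.637 ≈ 119.15 hPa.
P_c = 1013 − 119.15 = 893.85 ≈ 894 hPa.

894 hPa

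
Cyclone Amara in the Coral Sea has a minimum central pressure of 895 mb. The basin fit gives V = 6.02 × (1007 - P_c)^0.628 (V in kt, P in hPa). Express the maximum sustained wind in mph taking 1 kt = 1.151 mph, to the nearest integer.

134 mph

ΔP = 1007 − 895 = 112 mb.
V ≈ 6.02 × 112^0.628 = 6.02 × 19.360 ≈ 116.548 kt.
116.548 × 1.151 ≈ 134.15 mph → 134 mph.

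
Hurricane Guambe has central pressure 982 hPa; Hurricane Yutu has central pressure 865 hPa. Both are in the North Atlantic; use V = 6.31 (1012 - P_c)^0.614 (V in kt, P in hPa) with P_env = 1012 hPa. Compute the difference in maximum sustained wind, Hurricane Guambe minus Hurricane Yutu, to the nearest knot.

Hurricane Guambe: ΔP = 30; V ≈ 6.31 × 30^0.614 ≈ 50.93 kt.
Hurricane Yutu: ΔP = 147; V ≈ 6.31 × 147^0.614 ≈ 135.13 kt.
Difference ≈ 50.93 − 135.13 = -84.20 → -84 kt.

-84 kt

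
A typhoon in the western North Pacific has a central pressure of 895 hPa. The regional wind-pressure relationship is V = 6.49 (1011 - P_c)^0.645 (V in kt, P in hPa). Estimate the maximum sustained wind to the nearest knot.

ΔP = 1011 − 895 = 116 hPa.
116^0.645 ≈ 21.457.
V ≈ 6.49 × 21.457 ≈ 139.3 kt.

139 kt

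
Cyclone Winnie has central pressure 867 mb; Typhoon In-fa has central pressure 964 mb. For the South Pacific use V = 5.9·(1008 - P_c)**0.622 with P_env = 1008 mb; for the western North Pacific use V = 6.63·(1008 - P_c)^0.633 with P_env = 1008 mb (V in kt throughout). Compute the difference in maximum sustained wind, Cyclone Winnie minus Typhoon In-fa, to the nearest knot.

Cyclone Winnie: ΔP = 141; V ≈ 5.9 × 141^0.622 ≈ 128.13 kt.
Typhoon In-fa: ΔP = 44; V ≈ 6.63 × 44^0.633 ≈ 72.75 kt.
Difference ≈ 128.13 − 72.75 = 55.38 → 55 kt.

55 kt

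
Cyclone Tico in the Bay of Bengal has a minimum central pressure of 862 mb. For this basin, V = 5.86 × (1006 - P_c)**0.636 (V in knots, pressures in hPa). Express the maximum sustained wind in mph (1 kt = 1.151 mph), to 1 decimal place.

ΔP = 1006 − 862 = 144 mb.
V ≈ 5.86 × 144^0.636 = 5.86 × 23.589 ≈ 138.234 kt.
138.234 × 1.151 ≈ 159.11 mph → 159.1 mph.

159.1 mph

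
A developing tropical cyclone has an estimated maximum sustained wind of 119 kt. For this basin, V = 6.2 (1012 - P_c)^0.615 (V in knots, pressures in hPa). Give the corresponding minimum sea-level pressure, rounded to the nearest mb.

890 mb

ΔP = (V / 6.2)^(1/0.615) = (119/6.2)^1.626.
119/6.2 = 19.194; 19.194^1.626 ≈ 122.02 mb.
P_c = 1012 − 122.02 = 889.98 ≈ 890 mb.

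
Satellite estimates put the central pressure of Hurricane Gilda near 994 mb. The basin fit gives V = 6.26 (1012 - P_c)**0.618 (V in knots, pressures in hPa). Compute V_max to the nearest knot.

37 kt

ΔP = 1012 − 994 = 18 mb.
18^0.618 ≈ 5.967.
V ≈ 6.26 × 5.967 ≈ 37.4 kt.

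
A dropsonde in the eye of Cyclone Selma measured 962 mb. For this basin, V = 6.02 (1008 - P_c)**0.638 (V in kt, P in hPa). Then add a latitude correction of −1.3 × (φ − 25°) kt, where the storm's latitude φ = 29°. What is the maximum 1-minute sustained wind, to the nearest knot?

64 kt

ΔP = 1008 − 962 = 46 mb.
46^0.638 ≈ 11.504.
V ≈ 6.02 × 11.504 ≈ 69.3 kt.
Latitude correction: −1.3 × (29 − 25) = -5.2 kt.
Corrected V ≈ 64.1 kt → 64 kt.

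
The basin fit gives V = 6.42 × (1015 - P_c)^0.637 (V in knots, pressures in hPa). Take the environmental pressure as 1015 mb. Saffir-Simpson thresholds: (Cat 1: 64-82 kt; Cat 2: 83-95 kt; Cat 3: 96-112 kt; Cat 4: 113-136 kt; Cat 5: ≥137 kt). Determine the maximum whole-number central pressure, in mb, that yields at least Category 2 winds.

Category 2 begins at V = 83 kt.
Required ΔP = (83/6.42)^(1/0.637) = 12.928^1.570 ≈ 55.59 mb.
P_c ≤ 1015 − 55.59 = 959.41, so the highest integer P_c is 959 mb.

959 mb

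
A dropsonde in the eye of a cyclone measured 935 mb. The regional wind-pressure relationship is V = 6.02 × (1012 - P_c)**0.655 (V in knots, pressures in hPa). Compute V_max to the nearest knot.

104 kt

ΔP = 1012 − 935 = 77 mb.
77^0.655 ≈ 17.205.
V ≈ 6.02 × 17.205 ≈ 103.6 kt.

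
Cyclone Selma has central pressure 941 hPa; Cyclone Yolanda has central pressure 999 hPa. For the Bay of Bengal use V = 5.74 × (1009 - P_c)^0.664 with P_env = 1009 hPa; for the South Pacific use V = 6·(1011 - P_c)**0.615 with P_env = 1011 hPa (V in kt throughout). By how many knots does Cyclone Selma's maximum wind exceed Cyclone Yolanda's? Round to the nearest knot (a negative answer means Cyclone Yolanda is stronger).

Cyclone Selma: ΔP = 68; V ≈ 5.74 × 68^0.664 ≈ 94.56 kt.
Cyclone Yolanda: ΔP = 12; V ≈ 6 × 12^0.615 ≈ 27.66 kt.
Difference ≈ 94.56 − 27.66 = 66.90 → 67 kt.

67 kt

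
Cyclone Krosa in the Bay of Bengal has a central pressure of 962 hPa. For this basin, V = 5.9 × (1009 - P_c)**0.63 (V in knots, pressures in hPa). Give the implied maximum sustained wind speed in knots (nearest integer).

ΔP = 1009 − 962 = 47 hPa.
47^0.63 ≈ 11.309.
V ≈ 5.9 × 11.309 ≈ 66.7 kt.

67 kt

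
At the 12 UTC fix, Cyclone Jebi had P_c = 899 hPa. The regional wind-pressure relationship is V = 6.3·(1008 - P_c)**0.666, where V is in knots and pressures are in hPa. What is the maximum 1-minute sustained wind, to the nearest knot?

143 kt

ΔP = 1008 − 899 = 109 hPa.
109^0.666 ≈ 22.747.
V ≈ 6.3 × 22.747 ≈ 143.3 kt.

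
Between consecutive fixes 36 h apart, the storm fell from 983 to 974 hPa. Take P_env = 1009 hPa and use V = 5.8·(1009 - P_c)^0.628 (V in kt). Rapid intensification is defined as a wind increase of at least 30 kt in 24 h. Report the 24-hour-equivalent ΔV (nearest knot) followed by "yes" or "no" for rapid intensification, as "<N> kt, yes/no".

6 kt, no

V₁: ΔP = 26, V ≈ 5.8 × 26^0.628 ≈ 44.88 kt.
V₂: ΔP = 35, V ≈ 5.8 × 35^0.628 ≈ 54.09 kt.
ΔV over 36 h = 9.21 kt → 24 h equivalent = 9.21 × 24/36 ≈ 6.14 kt.
6 kt < 30 kt ⇒ not rapid intensification.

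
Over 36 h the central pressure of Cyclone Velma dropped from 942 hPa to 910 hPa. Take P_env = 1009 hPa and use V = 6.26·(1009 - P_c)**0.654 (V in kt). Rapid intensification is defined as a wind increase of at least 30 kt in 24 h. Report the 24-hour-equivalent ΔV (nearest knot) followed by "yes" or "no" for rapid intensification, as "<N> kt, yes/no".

19 kt, no

V₁: ΔP = 67, V ≈ 6.26 × 67^0.654 ≈ 97.91 kt.
V₂: ΔP = 99, V ≈ 6.26 × 99^0.654 ≈ 126.39 kt.
ΔV over 36 h = 28.48 kt → 24 h equivalent = 28.48 × 24/36 ≈ 18.99 kt.
19 kt < 30 kt ⇒ not rapid intensification.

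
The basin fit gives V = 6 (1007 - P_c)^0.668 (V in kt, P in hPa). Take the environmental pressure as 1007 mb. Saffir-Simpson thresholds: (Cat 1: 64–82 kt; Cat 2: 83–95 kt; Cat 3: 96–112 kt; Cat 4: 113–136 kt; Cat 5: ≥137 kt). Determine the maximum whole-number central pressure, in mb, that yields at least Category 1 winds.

Category 1 begins at V = 64 kt.
Required ΔP = (64/6)^(1/0.668) = 10.667^1.497 ≈ 34.59 mb.
P_c ≤ 1007 − 34.59 = 972.41, so the highest integer P_c is 972 mb.

972 mb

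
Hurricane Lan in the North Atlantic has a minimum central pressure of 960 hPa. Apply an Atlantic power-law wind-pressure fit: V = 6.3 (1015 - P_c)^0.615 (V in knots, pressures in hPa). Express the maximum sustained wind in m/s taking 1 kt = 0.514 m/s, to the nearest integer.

ΔP = 1015 − 960 = 55 hPa.
V ≈ 6.3 × 55^0.615 = 6.3 × 11.758 ≈ 74.074 kt.
74.074 × 0.514 ≈ 38.07 m/s → 38 m/s.

38 m/s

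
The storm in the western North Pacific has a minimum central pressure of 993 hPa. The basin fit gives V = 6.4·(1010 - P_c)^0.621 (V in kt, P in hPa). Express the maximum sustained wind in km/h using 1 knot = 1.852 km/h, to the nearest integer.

69 km/h

ΔP = 1010 − 993 = 17 hPa.
V ≈ 6.4 × 17^0.621 = 6.4 × 5.809 ≈ 37.178 kt.
37.178 × 1.852 ≈ 68.85 km/h → 69 km/h.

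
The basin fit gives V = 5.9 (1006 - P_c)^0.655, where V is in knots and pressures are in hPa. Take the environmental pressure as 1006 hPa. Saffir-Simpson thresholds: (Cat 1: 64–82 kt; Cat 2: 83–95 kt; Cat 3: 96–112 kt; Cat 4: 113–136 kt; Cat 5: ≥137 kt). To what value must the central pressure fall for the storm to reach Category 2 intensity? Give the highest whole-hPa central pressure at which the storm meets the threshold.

949 hPa

Category 2 begins at V = 83 kt.
Required ΔP = (83/5.9)^(1/0.655) = 14.068^1.527 ≈ 56.63 hPa.
P_c ≤ 1006 − 56.63 = 949.37, so the highest integer P_c is 949 hPa.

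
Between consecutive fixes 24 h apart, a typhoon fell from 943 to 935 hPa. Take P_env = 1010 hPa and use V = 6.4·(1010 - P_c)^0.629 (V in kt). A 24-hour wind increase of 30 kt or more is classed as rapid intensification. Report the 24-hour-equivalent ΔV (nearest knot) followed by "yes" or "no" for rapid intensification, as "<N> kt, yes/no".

V₁: ΔP = 67, V ≈ 6.4 × 67^0.629 ≈ 90.11 kt.
V₂: ΔP = 75, V ≈ 6.4 × 75^0.629 ≈ 96.74 kt.
ΔV over 24 h = 6.63 kt → 24 h equivalent = 6.63 × 24/24 ≈ 6.63 kt.
7 kt < 30 kt ⇒ not rapid intensification.

7 kt, no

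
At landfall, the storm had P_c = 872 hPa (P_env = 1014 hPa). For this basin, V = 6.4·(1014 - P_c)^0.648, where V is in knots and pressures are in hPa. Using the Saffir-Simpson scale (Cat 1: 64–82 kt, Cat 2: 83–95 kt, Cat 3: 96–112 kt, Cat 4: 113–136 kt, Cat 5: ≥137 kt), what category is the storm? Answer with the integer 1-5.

5

ΔP = 1014 − 872 = 142 hPa.
V ≈ 6.4 × 142^0.648 = 6.4 × 24.81 ≈ 159 kt.
159 kt falls in the Category 5 band.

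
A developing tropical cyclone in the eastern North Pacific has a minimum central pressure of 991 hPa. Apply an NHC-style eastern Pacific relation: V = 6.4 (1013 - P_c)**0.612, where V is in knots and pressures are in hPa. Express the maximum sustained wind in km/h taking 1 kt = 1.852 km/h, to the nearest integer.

ΔP = 1013 − 991 = 22 hPa.
V ≈ 6.4 × 22^0.612 = 6.4 × 6.631 ≈ 42.437 kt.
42.437 × 1.852 ≈ 78.59 km/h → 79 km/h.

79 km/h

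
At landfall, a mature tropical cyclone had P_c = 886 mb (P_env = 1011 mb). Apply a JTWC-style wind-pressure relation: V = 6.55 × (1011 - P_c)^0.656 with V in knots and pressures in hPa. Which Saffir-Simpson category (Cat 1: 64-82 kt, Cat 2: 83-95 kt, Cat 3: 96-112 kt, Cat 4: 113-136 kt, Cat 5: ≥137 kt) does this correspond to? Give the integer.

ΔP = 1011 − 886 = 125 mb.
V ≈ 6.55 × 125^0.656 = 6.55 × 23.75 ≈ 156 kt.
156 kt falls in the Category 5 band.

5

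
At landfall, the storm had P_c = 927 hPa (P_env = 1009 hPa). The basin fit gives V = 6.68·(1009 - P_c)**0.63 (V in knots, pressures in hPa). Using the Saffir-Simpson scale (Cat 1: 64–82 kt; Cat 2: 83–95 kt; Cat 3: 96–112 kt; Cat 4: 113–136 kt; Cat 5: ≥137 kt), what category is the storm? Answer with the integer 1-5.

ΔP = 1009 − 927 = 82 hPa.
V ≈ 6.68 × 82^0.63 = 6.68 × 16.06 ≈ 107 kt.
107 kt falls in the Category 3 band.

3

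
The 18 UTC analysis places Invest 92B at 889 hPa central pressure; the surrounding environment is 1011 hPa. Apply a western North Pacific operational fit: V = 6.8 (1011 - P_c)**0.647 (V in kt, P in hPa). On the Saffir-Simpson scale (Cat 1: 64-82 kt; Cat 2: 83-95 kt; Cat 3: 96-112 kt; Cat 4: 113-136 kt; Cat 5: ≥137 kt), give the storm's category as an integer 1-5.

5

ΔP = 1011 − 889 = 122 hPa.
V ≈ 6.8 × 122^0.647 = 6.8 × 22.38 ≈ 152 kt.
152 kt falls in the Category 5 band.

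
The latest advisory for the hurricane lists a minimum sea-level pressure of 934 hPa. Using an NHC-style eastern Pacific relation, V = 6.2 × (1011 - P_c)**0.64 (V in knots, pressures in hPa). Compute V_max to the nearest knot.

ΔP = 1011 − 934 = 77 hPa.
77^0.64 ≈ 16.120.
V ≈ 6.2 × 16.120 ≈ 99.9 kt.

100 kt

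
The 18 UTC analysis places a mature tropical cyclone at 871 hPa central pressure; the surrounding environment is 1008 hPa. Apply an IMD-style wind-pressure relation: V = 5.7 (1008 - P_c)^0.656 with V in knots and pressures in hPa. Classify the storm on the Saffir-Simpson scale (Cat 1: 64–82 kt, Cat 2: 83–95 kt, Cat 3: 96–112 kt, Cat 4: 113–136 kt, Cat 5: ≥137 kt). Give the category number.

ΔP = 1008 − 871 = 137 hPa.
V ≈ 5.7 × 137^0.656 = 5.7 × 25.22 ≈ 144 kt.
144 kt falls in the Category 5 band.

5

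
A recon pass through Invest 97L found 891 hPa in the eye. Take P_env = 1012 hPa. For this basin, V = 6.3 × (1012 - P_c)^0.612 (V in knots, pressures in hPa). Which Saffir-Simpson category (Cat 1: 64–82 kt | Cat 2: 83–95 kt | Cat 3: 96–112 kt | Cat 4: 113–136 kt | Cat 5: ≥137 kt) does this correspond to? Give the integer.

4

ΔP = 1012 − 891 = 121 hPa.
V ≈ 6.3 × 121^0.612 = 6.3 × 18.82 ≈ 119 kt.
119 kt falls in the Category 4 band.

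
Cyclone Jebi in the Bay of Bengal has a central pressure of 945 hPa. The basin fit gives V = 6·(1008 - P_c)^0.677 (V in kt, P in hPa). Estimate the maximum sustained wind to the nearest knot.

99 kt

ΔP = 1008 − 945 = 63 hPa.
63^0.677 ≈ 16.525.
V ≈ 6 × 16.525 ≈ 99.2 kt.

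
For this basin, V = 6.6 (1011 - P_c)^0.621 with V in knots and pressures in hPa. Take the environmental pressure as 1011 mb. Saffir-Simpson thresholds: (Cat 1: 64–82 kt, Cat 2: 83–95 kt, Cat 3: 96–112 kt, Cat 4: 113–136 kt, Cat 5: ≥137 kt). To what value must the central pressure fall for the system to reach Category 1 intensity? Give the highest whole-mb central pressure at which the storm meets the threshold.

972 mb

Category 1 begins at V = 64 kt.
Required ΔP = (64/6.6)^(1/0.621) = 9.697^1.610 ≈ 38.80 mb.
P_c ≤ 1011 − 38.80 = 972.20, so the highest integer P_c is 972 mb.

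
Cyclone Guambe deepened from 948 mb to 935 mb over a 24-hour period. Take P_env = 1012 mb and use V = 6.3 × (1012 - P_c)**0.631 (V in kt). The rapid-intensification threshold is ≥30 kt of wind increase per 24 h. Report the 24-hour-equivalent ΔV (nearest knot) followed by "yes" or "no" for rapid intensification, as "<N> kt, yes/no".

V₁: ΔP = 64, V ≈ 6.3 × 64^0.631 ≈ 86.90 kt.
V₂: ΔP = 77, V ≈ 6.3 × 77^0.631 ≈ 97.66 kt.
ΔV over 24 h = 10.76 kt → 24 h equivalent = 10.76 × 24/24 ≈ 10.76 kt.
11 kt < 30 kt ⇒ not rapid intensification.

11 kt, no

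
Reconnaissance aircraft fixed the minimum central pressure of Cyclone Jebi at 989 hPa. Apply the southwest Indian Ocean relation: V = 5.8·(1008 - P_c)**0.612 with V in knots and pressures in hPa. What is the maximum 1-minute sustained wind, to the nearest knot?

35 kt

ΔP = 1008 − 989 = 19 hPa.
19^0.612 ≈ 6.062.
V ≈ 5.8 × 6.062 ≈ 35.2 kt.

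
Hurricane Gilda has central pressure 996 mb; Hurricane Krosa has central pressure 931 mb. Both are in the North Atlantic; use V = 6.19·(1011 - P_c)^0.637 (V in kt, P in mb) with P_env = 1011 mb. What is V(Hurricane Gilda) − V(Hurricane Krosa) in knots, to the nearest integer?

Hurricane Gilda: ΔP = 15; V ≈ 6.19 × 15^0.637 ≈ 34.74 kt.
Hurricane Krosa: ΔP = 80; V ≈ 6.19 × 80^0.637 ≈ 100.92 kt.
Difference ≈ 34.74 − 100.92 = -66.18 → -66 kt.

-66 kt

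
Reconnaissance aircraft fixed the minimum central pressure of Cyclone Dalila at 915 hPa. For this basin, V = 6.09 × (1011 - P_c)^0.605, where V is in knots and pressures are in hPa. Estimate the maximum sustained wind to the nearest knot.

ΔP = 1011 − 915 = 96 hPa.
96^0.605 ≈ 15.822.
V ≈ 6.09 × 15.822 ≈ 96.4 kt.

96 kt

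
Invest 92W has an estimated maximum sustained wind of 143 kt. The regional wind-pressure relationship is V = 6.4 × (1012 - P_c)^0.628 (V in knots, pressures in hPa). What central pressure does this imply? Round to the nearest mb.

ΔP = (V / 6.4)^(1/0.628) = (143/6.4)^1.592.
143/6.4 = 22.344; 22.344^1.592 ≈ 140.71 mb.
P_c = 1012 − 140.71 = 871.29 ≈ 871 mb.

871 mb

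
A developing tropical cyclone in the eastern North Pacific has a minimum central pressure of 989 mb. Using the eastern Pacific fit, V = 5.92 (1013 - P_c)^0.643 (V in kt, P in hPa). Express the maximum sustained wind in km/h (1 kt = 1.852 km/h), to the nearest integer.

85 km/h

ΔP = 1013 − 989 = 24 mb.
V ≈ 5.92 × 24^0.643 = 5.92 × 7.717 ≈ 45.688 kt.
45.688 × 1.852 ≈ 84.61 km/h → 85 km/h.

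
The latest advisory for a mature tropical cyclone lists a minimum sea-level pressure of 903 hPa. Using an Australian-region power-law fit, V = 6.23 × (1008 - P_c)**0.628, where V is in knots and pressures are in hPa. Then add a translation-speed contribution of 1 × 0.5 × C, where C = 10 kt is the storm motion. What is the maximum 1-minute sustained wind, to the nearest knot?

121 kt

ΔP = 1008 − 903 = 105 hPa.
105^0.628 ≈ 18.591.
V ≈ 6.23 × 18.591 ≈ 115.8 kt.
Translation term: 1 × 0.5 × 10 = 5 kt.
Corrected V ≈ 120.8 kt → 121 kt.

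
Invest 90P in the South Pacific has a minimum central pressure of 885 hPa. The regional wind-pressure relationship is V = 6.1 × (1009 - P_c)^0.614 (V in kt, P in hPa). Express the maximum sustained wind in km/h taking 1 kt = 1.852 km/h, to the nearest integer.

ΔP = 1009 − 885 = 124 hPa.
V ≈ 6.1 × 124^0.614 = 6.1 × 19.291 ≈ 117.677 kt.
117.677 × 1.852 ≈ 217.94 km/h → 218 km/h.

218 km/h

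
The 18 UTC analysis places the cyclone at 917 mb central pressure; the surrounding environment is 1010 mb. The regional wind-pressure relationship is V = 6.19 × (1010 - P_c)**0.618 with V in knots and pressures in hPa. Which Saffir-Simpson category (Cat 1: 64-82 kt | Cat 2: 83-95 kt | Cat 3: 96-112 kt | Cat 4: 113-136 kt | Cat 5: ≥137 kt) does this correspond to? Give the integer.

3

ΔP = 1010 − 917 = 93 mb.
V ≈ 6.19 × 93^0.618 = 6.19 × 16.46 ≈ 102 kt.
102 kt falls in the Category 3 band.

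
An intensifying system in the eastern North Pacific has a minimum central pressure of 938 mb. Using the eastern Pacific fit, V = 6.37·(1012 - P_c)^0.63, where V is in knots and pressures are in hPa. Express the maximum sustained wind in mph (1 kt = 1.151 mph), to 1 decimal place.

110.4 mph

ΔP = 1012 − 938 = 74 mb.
V ≈ 6.37 × 74^0.63 = 6.37 × 15.053 ≈ 95.886 kt.
95.886 × 1.151 ≈ 110.36 mph → 110.4 mph.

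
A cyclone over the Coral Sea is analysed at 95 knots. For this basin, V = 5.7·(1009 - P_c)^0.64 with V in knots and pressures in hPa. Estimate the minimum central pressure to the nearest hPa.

928 hPa

ΔP = (V / 5.7)^(1/0.64) = (95/5.7)^1.562.
95/5.7 = 16.667; 16.667^1.562 ≈ 81.12 hPa.
P_c = 1009 − 81.12 = 927.88 ≈ 928 hPa.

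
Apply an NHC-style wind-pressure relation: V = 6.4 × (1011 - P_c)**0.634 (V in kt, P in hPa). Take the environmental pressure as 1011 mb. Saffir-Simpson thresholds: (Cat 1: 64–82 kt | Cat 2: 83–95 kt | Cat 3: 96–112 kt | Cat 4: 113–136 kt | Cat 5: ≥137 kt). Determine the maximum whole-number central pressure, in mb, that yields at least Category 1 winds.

973 mb

Category 1 begins at V = 64 kt.
Required ΔP = (64/6.4)^(1/0.634) = 10.000^1.577 ≈ 37.78 mb.
P_c ≤ 1011 − 37.78 = 973.22, so the highest integer P_c is 973 mb.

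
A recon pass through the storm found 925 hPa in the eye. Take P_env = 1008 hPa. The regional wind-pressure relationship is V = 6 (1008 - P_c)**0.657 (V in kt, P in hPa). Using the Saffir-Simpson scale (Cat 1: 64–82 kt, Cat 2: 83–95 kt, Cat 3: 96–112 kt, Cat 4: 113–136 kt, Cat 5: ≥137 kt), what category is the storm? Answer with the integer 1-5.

3

ΔP = 1008 − 925 = 83 hPa.
V ≈ 6 × 83^0.657 = 6 × 18.23 ≈ 109 kt.
109 kt falls in the Category 3 band.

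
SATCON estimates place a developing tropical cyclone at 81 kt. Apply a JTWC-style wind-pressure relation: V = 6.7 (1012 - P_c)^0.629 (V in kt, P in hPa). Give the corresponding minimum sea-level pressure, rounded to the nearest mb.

ΔP = (V / 6.7)^(1/0.629) = (81/6.7)^1.590.
81/6.7 = 12.090; 12.090^1.590 ≈ 52.58 mb.
P_c = 1012 − 52.58 = 959.42 ≈ 959 mb.

959 mb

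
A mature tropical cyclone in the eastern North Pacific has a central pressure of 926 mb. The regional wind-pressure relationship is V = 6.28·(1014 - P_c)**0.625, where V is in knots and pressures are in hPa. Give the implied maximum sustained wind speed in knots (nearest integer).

ΔP = 1014 − 926 = 88 mb.
88^0.625 ≈ 16.417.
V ≈ 6.28 × 16.417 ≈ 103.1 kt.

103 kt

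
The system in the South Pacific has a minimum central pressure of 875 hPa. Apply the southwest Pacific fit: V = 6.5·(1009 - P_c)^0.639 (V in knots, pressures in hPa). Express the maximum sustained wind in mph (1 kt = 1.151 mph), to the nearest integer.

ΔP = 1009 − 875 = 134 hPa.
V ≈ 6.5 × 134^0.639 = 6.5 × 22.868 ≈ 148.639 kt.
148.639 × 1.151 ≈ 171.08 mph → 171 mph.

171 mph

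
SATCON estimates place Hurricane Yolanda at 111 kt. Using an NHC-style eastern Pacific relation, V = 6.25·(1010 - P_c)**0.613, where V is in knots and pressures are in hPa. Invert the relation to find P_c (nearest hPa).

901 hPa

ΔP = (V / 6.25)^(1/0.613) = (111/6.25)^1.631.
111/6.25 = 17.760; 17.760^1.631 ≈ 109.21 hPa.
P_c = 1010 − 109.21 = 900.79 ≈ 901 hPa.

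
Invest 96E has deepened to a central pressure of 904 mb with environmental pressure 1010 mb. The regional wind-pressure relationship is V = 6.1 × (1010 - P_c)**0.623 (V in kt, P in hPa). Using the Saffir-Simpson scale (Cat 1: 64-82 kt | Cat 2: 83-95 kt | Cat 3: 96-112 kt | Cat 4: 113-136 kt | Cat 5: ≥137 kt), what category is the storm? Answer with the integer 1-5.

ΔP = 1010 − 904 = 106 mb.
V ≈ 6.1 × 106^0.623 = 6.1 × 18.27 ≈ 111 kt.
111 kt falls in the Category 3 band.

3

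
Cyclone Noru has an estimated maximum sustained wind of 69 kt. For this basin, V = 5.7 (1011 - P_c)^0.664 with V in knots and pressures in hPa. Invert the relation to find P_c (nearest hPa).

ΔP = (V / 5.7)^(1/0.664) = (69/5.7)^1.506.
69/5.7 = 12.105; 12.105^1.506 ≈ 42.75 hPa.
P_c = 1011 − 42.75 = 968.25 ≈ 968 hPa.

968 hPa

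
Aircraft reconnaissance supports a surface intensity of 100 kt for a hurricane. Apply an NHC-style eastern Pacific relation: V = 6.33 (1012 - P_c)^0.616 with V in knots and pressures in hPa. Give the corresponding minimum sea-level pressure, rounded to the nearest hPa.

924 hPa

ΔP = (V / 6.33)^(1/0.616) = (100/6.33)^1.623.
100/6.33 = 15.798; 15.798^1.623 ≈ 88.26 hPa.
P_c = 1012 − 88.26 = 923.74 ≈ 924 hPa.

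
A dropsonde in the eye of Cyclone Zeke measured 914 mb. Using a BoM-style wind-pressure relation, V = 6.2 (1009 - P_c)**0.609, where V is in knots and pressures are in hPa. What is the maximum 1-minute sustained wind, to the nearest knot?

ΔP = 1009 − 914 = 95 mb.
95^0.609 ≈ 16.012.
V ≈ 6.2 × 16.012 ≈ 99.3 kt.

99 kt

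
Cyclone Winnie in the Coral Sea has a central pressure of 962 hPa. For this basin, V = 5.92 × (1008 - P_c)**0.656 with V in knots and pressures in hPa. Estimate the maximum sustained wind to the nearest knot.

73 kt

ΔP = 1008 − 962 = 46 hPa.
46^0.656 ≈ 12.324.
V ≈ 5.92 × 12.324 ≈ 73.0 kt.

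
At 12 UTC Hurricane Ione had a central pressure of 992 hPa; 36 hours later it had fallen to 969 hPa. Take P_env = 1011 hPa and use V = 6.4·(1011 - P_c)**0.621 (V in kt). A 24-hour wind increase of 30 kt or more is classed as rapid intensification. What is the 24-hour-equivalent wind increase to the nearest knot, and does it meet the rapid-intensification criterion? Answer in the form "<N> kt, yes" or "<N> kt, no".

17 kt, no

V₁: ΔP = 19, V ≈ 6.4 × 19^0.621 ≈ 39.84 kt.
V₂: ΔP = 42, V ≈ 6.4 × 42^0.621 ≈ 65.20 kt.
ΔV over 36 h = 25.36 kt → 24 h equivalent = 25.36 × 24/36 ≈ 16.91 kt.
17 kt < 30 kt ⇒ not rapid intensification.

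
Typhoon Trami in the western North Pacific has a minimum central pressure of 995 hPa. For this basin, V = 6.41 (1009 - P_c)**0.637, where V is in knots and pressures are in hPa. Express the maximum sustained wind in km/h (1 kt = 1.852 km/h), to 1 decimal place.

63.8 km/h

ΔP = 1009 − 995 = 14 hPa.
V ≈ 6.41 × 14^0.637 = 6.41 × 5.371 ≈ 34.430 kt.
34.430 × 1.852 ≈ 63.77 km/h → 63.8 km/h.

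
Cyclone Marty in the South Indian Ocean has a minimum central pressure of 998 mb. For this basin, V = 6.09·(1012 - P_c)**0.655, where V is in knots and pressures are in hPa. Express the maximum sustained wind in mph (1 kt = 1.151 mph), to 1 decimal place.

ΔP = 1012 − 998 = 14 mb.
V ≈ 6.09 × 14^0.655 = 6.09 × 5.633 ≈ 34.303 kt.
34.303 × 1.151 ≈ 39.48 mph → 39.5 mph.

39.5 mph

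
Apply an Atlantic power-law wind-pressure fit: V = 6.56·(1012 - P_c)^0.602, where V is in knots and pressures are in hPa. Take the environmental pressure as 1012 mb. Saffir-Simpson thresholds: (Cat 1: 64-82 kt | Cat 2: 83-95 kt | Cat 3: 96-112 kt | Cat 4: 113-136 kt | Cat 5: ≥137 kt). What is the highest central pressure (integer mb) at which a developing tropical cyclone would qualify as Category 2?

944 mb

Category 2 begins at V = 83 kt.
Required ΔP = (83/6.56)^(1/0.602) = 12.652^1.661 ≈ 67.74 mb.
P_c ≤ 1012 − 67.74 = 944.26, so the highest integer P_c is 944 mb.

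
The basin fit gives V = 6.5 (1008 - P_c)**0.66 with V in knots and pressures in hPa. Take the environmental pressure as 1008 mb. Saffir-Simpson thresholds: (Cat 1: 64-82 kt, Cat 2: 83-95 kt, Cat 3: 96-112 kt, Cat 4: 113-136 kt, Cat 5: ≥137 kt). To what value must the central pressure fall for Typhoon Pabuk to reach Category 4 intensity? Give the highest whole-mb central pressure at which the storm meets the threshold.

Category 4 begins at V = 113 kt.
Required ΔP = (113/6.5)^(1/0.66) = 17.385^1.515 ≈ 75.69 mb.
P_c ≤ 1008 − 75.69 = 932.31, so the highest integer P_c is 932 mb.

932 mb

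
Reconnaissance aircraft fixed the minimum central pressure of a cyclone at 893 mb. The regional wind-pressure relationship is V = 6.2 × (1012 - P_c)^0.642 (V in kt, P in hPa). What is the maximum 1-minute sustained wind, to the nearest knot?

133 kt

ΔP = 1012 − 893 = 119 mb.
119^0.642 ≈ 21.503.
V ≈ 6.2 × 21.503 ≈ 133.3 kt.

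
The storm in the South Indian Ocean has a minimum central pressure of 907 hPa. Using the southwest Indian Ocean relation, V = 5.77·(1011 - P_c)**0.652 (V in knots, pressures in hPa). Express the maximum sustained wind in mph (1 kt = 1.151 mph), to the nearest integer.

137 mph

ΔP = 1011 − 907 = 104 hPa.
V ≈ 5.77 × 104^0.652 = 5.77 × 20.659 ≈ 119.201 kt.
119.201 × 1.151 ≈ 137.20 mph → 137 mph.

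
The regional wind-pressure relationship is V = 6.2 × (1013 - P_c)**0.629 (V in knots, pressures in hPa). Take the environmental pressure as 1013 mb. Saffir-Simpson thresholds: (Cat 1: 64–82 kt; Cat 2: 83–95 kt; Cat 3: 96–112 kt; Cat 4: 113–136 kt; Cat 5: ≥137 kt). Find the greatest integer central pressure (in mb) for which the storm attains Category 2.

951 mb

Category 2 begins at V = 83 kt.
Required ΔP = (83/6.2)^(1/0.629) = 13.387^1.590 ≈ 61.83 mb.
P_c ≤ 1013 − 61.83 = 951.17, so the highest integer P_c is 951 mb.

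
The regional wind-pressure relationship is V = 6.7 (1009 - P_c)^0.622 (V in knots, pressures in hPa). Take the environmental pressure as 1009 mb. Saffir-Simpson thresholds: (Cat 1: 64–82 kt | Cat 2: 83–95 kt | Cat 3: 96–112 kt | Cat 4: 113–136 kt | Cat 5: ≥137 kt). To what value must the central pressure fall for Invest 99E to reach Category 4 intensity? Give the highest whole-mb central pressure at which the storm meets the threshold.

915 mb

Category 4 begins at V = 113 kt.
Required ΔP = (113/6.7)^(1/0.622) = 16.866^1.608 ≈ 93.90 mb.
P_c ≤ 1009 − 93.90 = 915.10, so the highest integer P_c is 915 mb.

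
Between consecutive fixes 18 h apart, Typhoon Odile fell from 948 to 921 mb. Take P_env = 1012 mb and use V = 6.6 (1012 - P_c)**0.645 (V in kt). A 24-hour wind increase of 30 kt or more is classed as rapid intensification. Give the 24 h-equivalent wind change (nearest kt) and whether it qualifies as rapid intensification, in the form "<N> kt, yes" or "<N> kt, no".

33 kt, yes

V₁: ΔP = 64, V ≈ 6.6 × 64^0.645 ≈ 96.50 kt.
V₂: ΔP = 91, V ≈ 6.6 × 91^0.645 ≈ 121.09 kt.
ΔV over 18 h = 24.59 kt → 24 h equivalent = 24.59 × 24/18 ≈ 32.79 kt.
33 kt ≥ 30 kt ⇒ rapid intensification.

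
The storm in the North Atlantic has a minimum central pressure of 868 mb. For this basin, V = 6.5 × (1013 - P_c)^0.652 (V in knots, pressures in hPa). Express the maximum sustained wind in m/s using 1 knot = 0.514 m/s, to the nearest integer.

86 m/s

ΔP = 1013 − 868 = 145 mb.
V ≈ 6.5 × 145^0.652 = 6.5 × 25.657 ≈ 166.773 kt.
166.773 × 0.514 ≈ 85.72 m/s → 86 m/s.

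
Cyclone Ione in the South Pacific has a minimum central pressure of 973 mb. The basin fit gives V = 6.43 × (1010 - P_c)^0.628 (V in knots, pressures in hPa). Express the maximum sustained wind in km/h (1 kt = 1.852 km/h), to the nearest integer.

ΔP = 1010 − 973 = 37 mb.
V ≈ 6.43 × 37^0.628 = 6.43 × 9.657 ≈ 62.093 kt.
62.093 × 1.852 ≈ 115.00 km/h → 115 km/h.

115 km/h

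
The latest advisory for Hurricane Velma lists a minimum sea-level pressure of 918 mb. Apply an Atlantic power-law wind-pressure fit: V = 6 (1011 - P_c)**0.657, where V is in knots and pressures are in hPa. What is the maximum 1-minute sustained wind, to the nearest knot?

118 kt

ΔP = 1011 − 918 = 93 mb.
93^0.657 ≈ 19.647.
V ≈ 6 × 19.647 ≈ 117.9 kt.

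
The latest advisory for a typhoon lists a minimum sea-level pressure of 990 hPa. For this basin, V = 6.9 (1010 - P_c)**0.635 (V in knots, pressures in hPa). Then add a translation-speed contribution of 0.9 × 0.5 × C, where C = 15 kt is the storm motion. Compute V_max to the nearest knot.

53 kt

ΔP = 1010 − 990 = 20 hPa.
20^0.635 ≈ 6.701.
V ≈ 6.9 × 6.701 ≈ 46.2 kt.
Translation term: 0.9 × 0.5 × 15 = 6.75 kt.
Corrected V ≈ 52.95 kt → 53 kt.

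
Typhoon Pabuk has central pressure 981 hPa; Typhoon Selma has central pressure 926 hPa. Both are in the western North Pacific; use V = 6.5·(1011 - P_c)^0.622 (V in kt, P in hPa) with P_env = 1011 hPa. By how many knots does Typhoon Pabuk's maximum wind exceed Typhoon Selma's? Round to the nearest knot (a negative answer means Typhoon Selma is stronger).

-49 kt

Typhoon Pabuk: ΔP = 30; V ≈ 6.5 × 30^0.622 ≈ 53.91 kt.
Typhoon Selma: ΔP = 85; V ≈ 6.5 × 85^0.622 ≈ 103.04 kt.
Difference ≈ 53.91 − 103.04 = -49.13 → -49 kt.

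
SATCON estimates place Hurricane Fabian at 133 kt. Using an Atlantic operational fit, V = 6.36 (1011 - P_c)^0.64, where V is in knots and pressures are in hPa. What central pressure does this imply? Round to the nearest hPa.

895 hPa

ΔP = (V / 6.36)^(1/0.64) = (133/6.36)^1.562.
133/6.36 = 20.912; 20.912^1.562 ≈ 115.64 hPa.
P_c = 1011 − 115.64 = 895.36 ≈ 895 hPa.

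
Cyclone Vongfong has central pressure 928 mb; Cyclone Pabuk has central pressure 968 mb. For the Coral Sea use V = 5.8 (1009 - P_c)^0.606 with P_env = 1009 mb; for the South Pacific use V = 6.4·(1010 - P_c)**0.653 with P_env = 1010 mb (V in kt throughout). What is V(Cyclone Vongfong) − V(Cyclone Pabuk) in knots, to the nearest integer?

10 kt

Cyclone Vongfong: ΔP = 81; V ≈ 5.8 × 81^0.606 ≈ 83.17 kt.
Cyclone Pabuk: ΔP = 42; V ≈ 6.4 × 42^0.653 ≈ 73.48 kt.
Difference ≈ 83.17 − 73.48 = 9.69 → 10 kt.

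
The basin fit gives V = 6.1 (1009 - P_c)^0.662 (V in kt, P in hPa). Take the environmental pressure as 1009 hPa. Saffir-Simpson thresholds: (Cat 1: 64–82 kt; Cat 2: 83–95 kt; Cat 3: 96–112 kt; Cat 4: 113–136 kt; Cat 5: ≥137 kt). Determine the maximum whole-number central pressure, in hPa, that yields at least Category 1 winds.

974 hPa

Category 1 begins at V = 64 kt.
Required ΔP = (64/6.1)^(1/0.662) = 10.492^1.511 ≈ 34.84 hPa.
P_c ≤ 1009 − 34.84 = 974.16, so the highest integer P_c is 974 hPa.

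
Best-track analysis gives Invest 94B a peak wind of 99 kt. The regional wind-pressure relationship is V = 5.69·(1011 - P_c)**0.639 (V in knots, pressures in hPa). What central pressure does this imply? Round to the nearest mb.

924 mb

ΔP = (V / 5.69)^(1/0.639) = (99/5.69)^1.565.
99/5.69 = 17.399; 17.399^1.565 ≈ 87.37 mb.
P_c = 1011 − 87.37 = 923.63 ≈ 924 mb.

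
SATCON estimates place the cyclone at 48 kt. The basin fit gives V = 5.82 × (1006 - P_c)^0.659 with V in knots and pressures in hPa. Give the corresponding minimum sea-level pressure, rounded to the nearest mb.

ΔP = (V / 5.82)^(1/0.659) = (48/5.82)^1.517.
48/5.82 = 8.247; 8.247^1.517 ≈ 24.57 mb.
P_c = 1006 − 24.57 = 981.43 ≈ 981 mb.

981 mb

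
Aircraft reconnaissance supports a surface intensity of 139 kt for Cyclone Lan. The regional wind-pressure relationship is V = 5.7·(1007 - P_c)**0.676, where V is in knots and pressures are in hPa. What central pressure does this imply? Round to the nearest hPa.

894 hPa

ΔP = (V / 5.7)^(1/0.676) = (139/5.7)^1.479.
139/5.7 = 24.386; 24.386^1.479 ≈ 112.72 hPa.
P_c = 1007 − 112.72 = 894.28 ≈ 894 hPa.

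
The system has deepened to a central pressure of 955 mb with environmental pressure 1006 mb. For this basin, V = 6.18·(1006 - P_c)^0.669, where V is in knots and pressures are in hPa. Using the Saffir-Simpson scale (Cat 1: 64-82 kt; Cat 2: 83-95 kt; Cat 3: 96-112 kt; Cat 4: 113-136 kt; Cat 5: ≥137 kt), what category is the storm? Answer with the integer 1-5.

2

ΔP = 1006 − 955 = 51 mb.
V ≈ 6.18 × 51^0.669 = 6.18 × 13.88 ≈ 86 kt.
86 kt falls in the Category 2 band.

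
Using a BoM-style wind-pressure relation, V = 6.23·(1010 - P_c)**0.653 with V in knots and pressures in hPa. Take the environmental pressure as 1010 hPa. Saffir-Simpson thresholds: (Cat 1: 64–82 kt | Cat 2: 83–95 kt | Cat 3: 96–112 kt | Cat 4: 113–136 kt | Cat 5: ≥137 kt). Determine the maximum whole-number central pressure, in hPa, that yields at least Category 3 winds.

Category 3 begins at V = 96 kt.
Required ΔP = (96/6.23)^(1/0.653) = 15.409^1.531 ≈ 65.91 hPa.
P_c ≤ 1010 − 65.91 = 944.09, so the highest integer P_c is 944 hPa.

944 hPa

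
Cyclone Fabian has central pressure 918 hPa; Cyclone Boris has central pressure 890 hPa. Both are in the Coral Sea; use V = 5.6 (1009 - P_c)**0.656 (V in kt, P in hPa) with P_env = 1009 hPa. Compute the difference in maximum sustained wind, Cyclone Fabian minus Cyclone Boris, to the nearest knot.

Cyclone Fabian: ΔP = 91; V ≈ 5.6 × 91^0.656 ≈ 107.97 kt.
Cyclone Boris: ΔP = 119; V ≈ 5.6 × 119^0.656 ≈ 128.75 kt.
Difference ≈ 107.97 − 128.75 = -20.78 → -21 kt.

-21 kt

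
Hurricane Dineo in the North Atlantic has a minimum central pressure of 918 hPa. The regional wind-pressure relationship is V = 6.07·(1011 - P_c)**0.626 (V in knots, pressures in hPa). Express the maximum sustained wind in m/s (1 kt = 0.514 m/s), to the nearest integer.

53 m/s

ΔP = 1011 − 918 = 93 hPa.
V ≈ 6.07 × 93^0.626 = 6.07 × 17.071 ≈ 103.624 kt.
103.624 × 0.514 ≈ 53.26 m/s → 53 m/s.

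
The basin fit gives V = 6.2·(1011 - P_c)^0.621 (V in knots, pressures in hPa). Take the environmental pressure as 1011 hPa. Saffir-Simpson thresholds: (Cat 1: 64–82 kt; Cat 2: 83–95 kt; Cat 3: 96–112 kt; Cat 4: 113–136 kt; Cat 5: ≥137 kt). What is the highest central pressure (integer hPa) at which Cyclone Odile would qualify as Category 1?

968 hPa

Category 1 begins at V = 64 kt.
Required ΔP = (64/6.2)^(1/0.621) = 10.323^1.610 ≈ 42.91 hPa.
P_c ≤ 1011 − 42.91 = 968.09, so the highest integer P_c is 968 hPa.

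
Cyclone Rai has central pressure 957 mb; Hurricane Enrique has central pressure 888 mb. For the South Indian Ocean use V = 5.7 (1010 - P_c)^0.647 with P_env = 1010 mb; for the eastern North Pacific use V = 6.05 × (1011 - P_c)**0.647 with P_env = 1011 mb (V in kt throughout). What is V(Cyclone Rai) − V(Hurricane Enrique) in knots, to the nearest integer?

-62 kt

Cyclone Rai: ΔP = 53; V ≈ 5.7 × 53^0.647 ≈ 74.38 kt.
Hurricane Enrique: ΔP = 123; V ≈ 6.05 × 123^0.647 ≈ 136.12 kt.
Difference ≈ 74.38 − 136.12 = -61.74 → -62 kt.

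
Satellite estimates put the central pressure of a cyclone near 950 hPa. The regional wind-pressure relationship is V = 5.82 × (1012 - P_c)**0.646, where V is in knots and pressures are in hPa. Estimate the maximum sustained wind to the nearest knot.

84 kt

ΔP = 1012 − 950 = 62 hPa.
62^0.646 ≈ 14.384.
V ≈ 5.82 × 14.384 ≈ 83.7 kt.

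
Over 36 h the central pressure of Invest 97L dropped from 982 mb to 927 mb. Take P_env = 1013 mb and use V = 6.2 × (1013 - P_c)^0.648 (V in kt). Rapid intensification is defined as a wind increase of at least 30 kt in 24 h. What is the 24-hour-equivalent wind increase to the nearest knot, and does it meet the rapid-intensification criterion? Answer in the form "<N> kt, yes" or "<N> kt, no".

36 kt, yes

V₁: ΔP = 31, V ≈ 6.2 × 31^0.648 ≈ 57.38 kt.
V₂: ΔP = 86, V ≈ 6.2 × 86^0.648 ≈ 111.16 kt.
ΔV over 36 h = 53.78 kt → 24 h equivalent = 53.78 × 24/36 ≈ 35.85 kt.
36 kt ≥ 30 kt ⇒ rapid intensification.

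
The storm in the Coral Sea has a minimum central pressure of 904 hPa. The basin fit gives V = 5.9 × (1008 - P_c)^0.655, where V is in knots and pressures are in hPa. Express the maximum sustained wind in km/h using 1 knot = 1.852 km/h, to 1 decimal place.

ΔP = 1008 − 904 = 104 hPa.
V ≈ 5.9 × 104^0.655 = 5.9 × 20.949 ≈ 123.597 kt.
123.597 × 1.852 ≈ 228.90 km/h → 228.9 km/h.

228.9 km/h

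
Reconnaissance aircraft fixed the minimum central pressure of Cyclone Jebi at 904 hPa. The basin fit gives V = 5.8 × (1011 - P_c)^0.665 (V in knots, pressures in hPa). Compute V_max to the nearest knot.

130 kt

ΔP = 1011 − 904 = 107 hPa.
107^0.665 ≈ 22.364.
V ≈ 5.8 × 22.364 ≈ 129.7 kt.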